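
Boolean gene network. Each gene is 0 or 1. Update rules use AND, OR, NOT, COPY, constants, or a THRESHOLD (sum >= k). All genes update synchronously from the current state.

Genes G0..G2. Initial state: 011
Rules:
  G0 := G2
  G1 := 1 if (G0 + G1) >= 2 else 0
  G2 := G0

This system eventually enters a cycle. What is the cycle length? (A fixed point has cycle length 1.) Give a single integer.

Step 0: 011
Step 1: G0=G2=1 G1=(0+1>=2)=0 G2=G0=0 -> 100
Step 2: G0=G2=0 G1=(1+0>=2)=0 G2=G0=1 -> 001
Step 3: G0=G2=1 G1=(0+0>=2)=0 G2=G0=0 -> 100
State from step 3 equals state from step 1 -> cycle length 2

Answer: 2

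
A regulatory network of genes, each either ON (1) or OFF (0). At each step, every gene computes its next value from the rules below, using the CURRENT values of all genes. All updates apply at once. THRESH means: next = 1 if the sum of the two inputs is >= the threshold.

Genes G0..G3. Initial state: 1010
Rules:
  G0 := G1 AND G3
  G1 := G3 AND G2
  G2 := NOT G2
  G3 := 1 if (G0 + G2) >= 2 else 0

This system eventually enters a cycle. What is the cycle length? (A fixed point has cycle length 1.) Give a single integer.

Step 0: 1010
Step 1: G0=G1&G3=0&0=0 G1=G3&G2=0&1=0 G2=NOT G2=NOT 1=0 G3=(1+1>=2)=1 -> 0001
Step 2: G0=G1&G3=0&1=0 G1=G3&G2=1&0=0 G2=NOT G2=NOT 0=1 G3=(0+0>=2)=0 -> 0010
Step 3: G0=G1&G3=0&0=0 G1=G3&G2=0&1=0 G2=NOT G2=NOT 1=0 G3=(0+1>=2)=0 -> 0000
Step 4: G0=G1&G3=0&0=0 G1=G3&G2=0&0=0 G2=NOT G2=NOT 0=1 G3=(0+0>=2)=0 -> 0010
State from step 4 equals state from step 2 -> cycle length 2

Answer: 2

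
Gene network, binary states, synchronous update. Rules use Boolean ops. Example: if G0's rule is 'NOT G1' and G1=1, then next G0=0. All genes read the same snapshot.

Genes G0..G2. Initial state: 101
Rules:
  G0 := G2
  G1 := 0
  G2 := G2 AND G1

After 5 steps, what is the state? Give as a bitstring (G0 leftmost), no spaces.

Step 1: G0=G2=1 G1=0(const) G2=G2&G1=1&0=0 -> 100
Step 2: G0=G2=0 G1=0(const) G2=G2&G1=0&0=0 -> 000
Step 3: G0=G2=0 G1=0(const) G2=G2&G1=0&0=0 -> 000
Step 4: G0=G2=0 G1=0(const) G2=G2&G1=0&0=0 -> 000
Step 5: G0=G2=0 G1=0(const) G2=G2&G1=0&0=0 -> 000

000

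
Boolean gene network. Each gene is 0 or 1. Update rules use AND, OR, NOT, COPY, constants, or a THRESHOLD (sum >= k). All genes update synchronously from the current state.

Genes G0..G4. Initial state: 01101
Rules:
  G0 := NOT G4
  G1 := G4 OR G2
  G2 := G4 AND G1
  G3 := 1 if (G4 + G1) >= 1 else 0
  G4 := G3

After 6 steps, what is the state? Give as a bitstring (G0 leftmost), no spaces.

Step 1: G0=NOT G4=NOT 1=0 G1=G4|G2=1|1=1 G2=G4&G1=1&1=1 G3=(1+1>=1)=1 G4=G3=0 -> 01110
Step 2: G0=NOT G4=NOT 0=1 G1=G4|G2=0|1=1 G2=G4&G1=0&1=0 G3=(0+1>=1)=1 G4=G3=1 -> 11011
Step 3: G0=NOT G4=NOT 1=0 G1=G4|G2=1|0=1 G2=G4&G1=1&1=1 G3=(1+1>=1)=1 G4=G3=1 -> 01111
Step 4: G0=NOT G4=NOT 1=0 G1=G4|G2=1|1=1 G2=G4&G1=1&1=1 G3=(1+1>=1)=1 G4=G3=1 -> 01111
Step 5: G0=NOT G4=NOT 1=0 G1=G4|G2=1|1=1 G2=G4&G1=1&1=1 G3=(1+1>=1)=1 G4=G3=1 -> 01111
Step 6: G0=NOT G4=NOT 1=0 G1=G4|G2=1|1=1 G2=G4&G1=1&1=1 G3=(1+1>=1)=1 G4=G3=1 -> 01111

01111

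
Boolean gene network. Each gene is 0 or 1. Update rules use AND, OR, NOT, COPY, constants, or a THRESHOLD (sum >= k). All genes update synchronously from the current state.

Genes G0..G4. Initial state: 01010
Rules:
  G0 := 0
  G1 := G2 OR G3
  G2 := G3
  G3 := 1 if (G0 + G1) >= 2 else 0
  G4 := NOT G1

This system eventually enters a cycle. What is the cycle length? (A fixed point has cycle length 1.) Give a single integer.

Step 0: 01010
Step 1: G0=0(const) G1=G2|G3=0|1=1 G2=G3=1 G3=(0+1>=2)=0 G4=NOT G1=NOT 1=0 -> 01100
Step 2: G0=0(const) G1=G2|G3=1|0=1 G2=G3=0 G3=(0+1>=2)=0 G4=NOT G1=NOT 1=0 -> 01000
Step 3: G0=0(const) G1=G2|G3=0|0=0 G2=G3=0 G3=(0+1>=2)=0 G4=NOT G1=NOT 1=0 -> 00000
Step 4: G0=0(const) G1=G2|G3=0|0=0 G2=G3=0 G3=(0+0>=2)=0 G4=NOT G1=NOT 0=1 -> 00001
Step 5: G0=0(const) G1=G2|G3=0|0=0 G2=G3=0 G3=(0+0>=2)=0 G4=NOT G1=NOT 0=1 -> 00001
State from step 5 equals state from step 4 -> cycle length 1

Answer: 1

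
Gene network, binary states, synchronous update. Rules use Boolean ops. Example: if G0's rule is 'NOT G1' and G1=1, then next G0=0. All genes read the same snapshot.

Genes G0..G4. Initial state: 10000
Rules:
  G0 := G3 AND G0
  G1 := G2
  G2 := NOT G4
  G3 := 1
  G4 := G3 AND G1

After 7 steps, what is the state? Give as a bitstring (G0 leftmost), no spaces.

Step 1: G0=G3&G0=0&1=0 G1=G2=0 G2=NOT G4=NOT 0=1 G3=1(const) G4=G3&G1=0&0=0 -> 00110
Step 2: G0=G3&G0=1&0=0 G1=G2=1 G2=NOT G4=NOT 0=1 G3=1(const) G4=G3&G1=1&0=0 -> 01110
Step 3: G0=G3&G0=1&0=0 G1=G2=1 G2=NOT G4=NOT 0=1 G3=1(const) G4=G3&G1=1&1=1 -> 01111
Step 4: G0=G3&G0=1&0=0 G1=G2=1 G2=NOT G4=NOT 1=0 G3=1(const) G4=G3&G1=1&1=1 -> 01011
Step 5: G0=G3&G0=1&0=0 G1=G2=0 G2=NOT G4=NOT 1=0 G3=1(const) G4=G3&G1=1&1=1 -> 00011
Step 6: G0=G3&G0=1&0=0 G1=G2=0 G2=NOT G4=NOT 1=0 G3=1(const) G4=G3&G1=1&0=0 -> 00010
Step 7: G0=G3&G0=1&0=0 G1=G2=0 G2=NOT G4=NOT 0=1 G3=1(const) G4=G3&G1=1&0=0 -> 00110

00110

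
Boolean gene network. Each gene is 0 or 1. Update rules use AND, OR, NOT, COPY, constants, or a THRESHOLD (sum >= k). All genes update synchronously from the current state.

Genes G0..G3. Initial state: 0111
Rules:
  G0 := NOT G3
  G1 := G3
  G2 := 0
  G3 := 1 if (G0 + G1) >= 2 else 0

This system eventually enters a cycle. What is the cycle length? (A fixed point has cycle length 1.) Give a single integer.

Step 0: 0111
Step 1: G0=NOT G3=NOT 1=0 G1=G3=1 G2=0(const) G3=(0+1>=2)=0 -> 0100
Step 2: G0=NOT G3=NOT 0=1 G1=G3=0 G2=0(const) G3=(0+1>=2)=0 -> 1000
Step 3: G0=NOT G3=NOT 0=1 G1=G3=0 G2=0(const) G3=(1+0>=2)=0 -> 1000
State from step 3 equals state from step 2 -> cycle length 1

Answer: 1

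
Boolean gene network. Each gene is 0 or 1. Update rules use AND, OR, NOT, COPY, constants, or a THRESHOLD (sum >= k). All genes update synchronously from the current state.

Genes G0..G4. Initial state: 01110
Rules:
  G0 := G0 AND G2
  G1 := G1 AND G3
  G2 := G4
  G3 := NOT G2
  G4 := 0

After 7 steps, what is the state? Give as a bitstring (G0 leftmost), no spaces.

Step 1: G0=G0&G2=0&1=0 G1=G1&G3=1&1=1 G2=G4=0 G3=NOT G2=NOT 1=0 G4=0(const) -> 01000
Step 2: G0=G0&G2=0&0=0 G1=G1&G3=1&0=0 G2=G4=0 G3=NOT G2=NOT 0=1 G4=0(const) -> 00010
Step 3: G0=G0&G2=0&0=0 G1=G1&G3=0&1=0 G2=G4=0 G3=NOT G2=NOT 0=1 G4=0(const) -> 00010
Step 4: G0=G0&G2=0&0=0 G1=G1&G3=0&1=0 G2=G4=0 G3=NOT G2=NOT 0=1 G4=0(const) -> 00010
Step 5: G0=G0&G2=0&0=0 G1=G1&G3=0&1=0 G2=G4=0 G3=NOT G2=NOT 0=1 G4=0(const) -> 00010
Step 6: G0=G0&G2=0&0=0 G1=G1&G3=0&1=0 G2=G4=0 G3=NOT G2=NOT 0=1 G4=0(const) -> 00010
Step 7: G0=G0&G2=0&0=0 G1=G1&G3=0&1=0 G2=G4=0 G3=NOT G2=NOT 0=1 G4=0(const) -> 00010

00010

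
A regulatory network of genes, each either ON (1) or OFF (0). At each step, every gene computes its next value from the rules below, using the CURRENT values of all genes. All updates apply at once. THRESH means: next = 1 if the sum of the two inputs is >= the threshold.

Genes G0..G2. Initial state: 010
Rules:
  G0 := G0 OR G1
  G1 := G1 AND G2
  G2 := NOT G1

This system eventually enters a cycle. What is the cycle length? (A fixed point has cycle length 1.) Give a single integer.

Step 0: 010
Step 1: G0=G0|G1=0|1=1 G1=G1&G2=1&0=0 G2=NOT G1=NOT 1=0 -> 100
Step 2: G0=G0|G1=1|0=1 G1=G1&G2=0&0=0 G2=NOT G1=NOT 0=1 -> 101
Step 3: G0=G0|G1=1|0=1 G1=G1&G2=0&1=0 G2=NOT G1=NOT 0=1 -> 101
State from step 3 equals state from step 2 -> cycle length 1

Answer: 1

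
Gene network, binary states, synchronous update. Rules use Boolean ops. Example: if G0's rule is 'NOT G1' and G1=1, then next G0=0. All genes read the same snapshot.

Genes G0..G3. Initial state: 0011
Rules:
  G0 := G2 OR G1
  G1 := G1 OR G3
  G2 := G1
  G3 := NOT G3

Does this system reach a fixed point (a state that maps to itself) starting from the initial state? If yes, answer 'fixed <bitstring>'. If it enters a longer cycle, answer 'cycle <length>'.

Step 0: 0011
Step 1: G0=G2|G1=1|0=1 G1=G1|G3=0|1=1 G2=G1=0 G3=NOT G3=NOT 1=0 -> 1100
Step 2: G0=G2|G1=0|1=1 G1=G1|G3=1|0=1 G2=G1=1 G3=NOT G3=NOT 0=1 -> 1111
Step 3: G0=G2|G1=1|1=1 G1=G1|G3=1|1=1 G2=G1=1 G3=NOT G3=NOT 1=0 -> 1110
Step 4: G0=G2|G1=1|1=1 G1=G1|G3=1|0=1 G2=G1=1 G3=NOT G3=NOT 0=1 -> 1111
Cycle of length 2 starting at step 2 -> no fixed point

Answer: cycle 2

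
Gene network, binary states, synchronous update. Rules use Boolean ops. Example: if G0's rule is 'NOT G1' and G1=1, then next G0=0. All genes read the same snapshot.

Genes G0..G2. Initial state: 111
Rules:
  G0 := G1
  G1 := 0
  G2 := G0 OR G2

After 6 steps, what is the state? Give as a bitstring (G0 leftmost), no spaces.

Step 1: G0=G1=1 G1=0(const) G2=G0|G2=1|1=1 -> 101
Step 2: G0=G1=0 G1=0(const) G2=G0|G2=1|1=1 -> 001
Step 3: G0=G1=0 G1=0(const) G2=G0|G2=0|1=1 -> 001
Step 4: G0=G1=0 G1=0(const) G2=G0|G2=0|1=1 -> 001
Step 5: G0=G1=0 G1=0(const) G2=G0|G2=0|1=1 -> 001
Step 6: G0=G1=0 G1=0(const) G2=G0|G2=0|1=1 -> 001

001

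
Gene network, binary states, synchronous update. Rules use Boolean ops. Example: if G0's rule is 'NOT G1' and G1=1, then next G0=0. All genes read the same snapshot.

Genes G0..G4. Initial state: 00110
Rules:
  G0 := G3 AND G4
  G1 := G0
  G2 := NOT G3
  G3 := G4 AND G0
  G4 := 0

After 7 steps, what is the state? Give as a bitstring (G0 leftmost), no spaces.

Step 1: G0=G3&G4=1&0=0 G1=G0=0 G2=NOT G3=NOT 1=0 G3=G4&G0=0&0=0 G4=0(const) -> 00000
Step 2: G0=G3&G4=0&0=0 G1=G0=0 G2=NOT G3=NOT 0=1 G3=G4&G0=0&0=0 G4=0(const) -> 00100
Step 3: G0=G3&G4=0&0=0 G1=G0=0 G2=NOT G3=NOT 0=1 G3=G4&G0=0&0=0 G4=0(const) -> 00100
Step 4: G0=G3&G4=0&0=0 G1=G0=0 G2=NOT G3=NOT 0=1 G3=G4&G0=0&0=0 G4=0(const) -> 00100
Step 5: G0=G3&G4=0&0=0 G1=G0=0 G2=NOT G3=NOT 0=1 G3=G4&G0=0&0=0 G4=0(const) -> 00100
Step 6: G0=G3&G4=0&0=0 G1=G0=0 G2=NOT G3=NOT 0=1 G3=G4&G0=0&0=0 G4=0(const) -> 00100
Step 7: G0=G3&G4=0&0=0 G1=G0=0 G2=NOT G3=NOT 0=1 G3=G4&G0=0&0=0 G4=0(const) -> 00100

00100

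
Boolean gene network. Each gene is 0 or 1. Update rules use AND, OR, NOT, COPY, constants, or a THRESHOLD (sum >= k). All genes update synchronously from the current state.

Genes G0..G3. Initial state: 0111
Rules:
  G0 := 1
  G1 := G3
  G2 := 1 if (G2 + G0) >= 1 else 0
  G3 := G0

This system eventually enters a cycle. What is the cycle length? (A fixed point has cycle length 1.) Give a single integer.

Step 0: 0111
Step 1: G0=1(const) G1=G3=1 G2=(1+0>=1)=1 G3=G0=0 -> 1110
Step 2: G0=1(const) G1=G3=0 G2=(1+1>=1)=1 G3=G0=1 -> 1011
Step 3: G0=1(const) G1=G3=1 G2=(1+1>=1)=1 G3=G0=1 -> 1111
Step 4: G0=1(const) G1=G3=1 G2=(1+1>=1)=1 G3=G0=1 -> 1111
State from step 4 equals state from step 3 -> cycle length 1

Answer: 1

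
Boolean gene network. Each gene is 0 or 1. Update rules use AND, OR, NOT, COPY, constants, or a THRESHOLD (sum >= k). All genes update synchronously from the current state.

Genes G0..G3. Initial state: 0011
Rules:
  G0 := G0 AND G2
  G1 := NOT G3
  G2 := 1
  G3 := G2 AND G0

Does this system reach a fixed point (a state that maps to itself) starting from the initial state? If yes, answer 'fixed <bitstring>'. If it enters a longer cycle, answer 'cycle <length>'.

Answer: fixed 0110

Derivation:
Step 0: 0011
Step 1: G0=G0&G2=0&1=0 G1=NOT G3=NOT 1=0 G2=1(const) G3=G2&G0=1&0=0 -> 0010
Step 2: G0=G0&G2=0&1=0 G1=NOT G3=NOT 0=1 G2=1(const) G3=G2&G0=1&0=0 -> 0110
Step 3: G0=G0&G2=0&1=0 G1=NOT G3=NOT 0=1 G2=1(const) G3=G2&G0=1&0=0 -> 0110
Fixed point reached at step 2: 0110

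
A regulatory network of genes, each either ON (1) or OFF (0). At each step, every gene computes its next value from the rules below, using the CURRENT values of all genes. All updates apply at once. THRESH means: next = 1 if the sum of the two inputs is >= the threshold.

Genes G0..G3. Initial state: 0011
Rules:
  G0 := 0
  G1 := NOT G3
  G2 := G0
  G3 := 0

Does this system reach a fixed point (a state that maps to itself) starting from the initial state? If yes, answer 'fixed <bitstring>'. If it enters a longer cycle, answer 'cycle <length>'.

Answer: fixed 0100

Derivation:
Step 0: 0011
Step 1: G0=0(const) G1=NOT G3=NOT 1=0 G2=G0=0 G3=0(const) -> 0000
Step 2: G0=0(const) G1=NOT G3=NOT 0=1 G2=G0=0 G3=0(const) -> 0100
Step 3: G0=0(const) G1=NOT G3=NOT 0=1 G2=G0=0 G3=0(const) -> 0100
Fixed point reached at step 2: 0100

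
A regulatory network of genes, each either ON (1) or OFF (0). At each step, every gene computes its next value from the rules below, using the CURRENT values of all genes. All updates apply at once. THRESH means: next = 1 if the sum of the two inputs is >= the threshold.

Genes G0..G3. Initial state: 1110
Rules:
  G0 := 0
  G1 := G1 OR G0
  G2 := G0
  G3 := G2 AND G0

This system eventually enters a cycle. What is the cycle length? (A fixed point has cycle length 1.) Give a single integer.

Step 0: 1110
Step 1: G0=0(const) G1=G1|G0=1|1=1 G2=G0=1 G3=G2&G0=1&1=1 -> 0111
Step 2: G0=0(const) G1=G1|G0=1|0=1 G2=G0=0 G3=G2&G0=1&0=0 -> 0100
Step 3: G0=0(const) G1=G1|G0=1|0=1 G2=G0=0 G3=G2&G0=0&0=0 -> 0100
State from step 3 equals state from step 2 -> cycle length 1

Answer: 1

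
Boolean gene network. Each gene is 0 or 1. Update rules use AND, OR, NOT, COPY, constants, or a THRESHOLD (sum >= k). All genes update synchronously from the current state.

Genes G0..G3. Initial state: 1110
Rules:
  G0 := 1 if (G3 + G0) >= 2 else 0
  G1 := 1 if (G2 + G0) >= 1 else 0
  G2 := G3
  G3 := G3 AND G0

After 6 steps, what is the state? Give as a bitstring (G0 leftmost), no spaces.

Step 1: G0=(0+1>=2)=0 G1=(1+1>=1)=1 G2=G3=0 G3=G3&G0=0&1=0 -> 0100
Step 2: G0=(0+0>=2)=0 G1=(0+0>=1)=0 G2=G3=0 G3=G3&G0=0&0=0 -> 0000
Step 3: G0=(0+0>=2)=0 G1=(0+0>=1)=0 G2=G3=0 G3=G3&G0=0&0=0 -> 0000
Step 4: G0=(0+0>=2)=0 G1=(0+0>=1)=0 G2=G3=0 G3=G3&G0=0&0=0 -> 0000
Step 5: G0=(0+0>=2)=0 G1=(0+0>=1)=0 G2=G3=0 G3=G3&G0=0&0=0 -> 0000
Step 6: G0=(0+0>=2)=0 G1=(0+0>=1)=0 G2=G3=0 G3=G3&G0=0&0=0 -> 0000

0000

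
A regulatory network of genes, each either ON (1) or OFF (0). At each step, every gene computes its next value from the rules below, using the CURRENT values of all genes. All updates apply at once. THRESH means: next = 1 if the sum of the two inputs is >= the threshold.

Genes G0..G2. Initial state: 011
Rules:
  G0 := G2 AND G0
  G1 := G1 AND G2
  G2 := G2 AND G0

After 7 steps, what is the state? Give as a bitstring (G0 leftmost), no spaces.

Step 1: G0=G2&G0=1&0=0 G1=G1&G2=1&1=1 G2=G2&G0=1&0=0 -> 010
Step 2: G0=G2&G0=0&0=0 G1=G1&G2=1&0=0 G2=G2&G0=0&0=0 -> 000
Step 3: G0=G2&G0=0&0=0 G1=G1&G2=0&0=0 G2=G2&G0=0&0=0 -> 000
Step 4: G0=G2&G0=0&0=0 G1=G1&G2=0&0=0 G2=G2&G0=0&0=0 -> 000
Step 5: G0=G2&G0=0&0=0 G1=G1&G2=0&0=0 G2=G2&G0=0&0=0 -> 000
Step 6: G0=G2&G0=0&0=0 G1=G1&G2=0&0=0 G2=G2&G0=0&0=0 -> 000
Step 7: G0=G2&G0=0&0=0 G1=G1&G2=0&0=0 G2=G2&G0=0&0=0 -> 000

000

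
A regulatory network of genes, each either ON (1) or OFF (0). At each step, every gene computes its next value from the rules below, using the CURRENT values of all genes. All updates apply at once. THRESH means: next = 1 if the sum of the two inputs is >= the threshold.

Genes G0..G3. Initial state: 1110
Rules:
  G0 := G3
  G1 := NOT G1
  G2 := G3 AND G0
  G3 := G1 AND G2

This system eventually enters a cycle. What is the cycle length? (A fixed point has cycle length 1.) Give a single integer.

Answer: 2

Derivation:
Step 0: 1110
Step 1: G0=G3=0 G1=NOT G1=NOT 1=0 G2=G3&G0=0&1=0 G3=G1&G2=1&1=1 -> 0001
Step 2: G0=G3=1 G1=NOT G1=NOT 0=1 G2=G3&G0=1&0=0 G3=G1&G2=0&0=0 -> 1100
Step 3: G0=G3=0 G1=NOT G1=NOT 1=0 G2=G3&G0=0&1=0 G3=G1&G2=1&0=0 -> 0000
Step 4: G0=G3=0 G1=NOT G1=NOT 0=1 G2=G3&G0=0&0=0 G3=G1&G2=0&0=0 -> 0100
Step 5: G0=G3=0 G1=NOT G1=NOT 1=0 G2=G3&G0=0&0=0 G3=G1&G2=1&0=0 -> 0000
State from step 5 equals state from step 3 -> cycle length 2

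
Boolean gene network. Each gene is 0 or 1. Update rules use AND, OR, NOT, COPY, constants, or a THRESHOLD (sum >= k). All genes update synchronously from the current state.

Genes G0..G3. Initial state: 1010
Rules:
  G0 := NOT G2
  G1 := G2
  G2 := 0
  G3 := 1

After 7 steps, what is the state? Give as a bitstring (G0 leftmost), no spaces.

Step 1: G0=NOT G2=NOT 1=0 G1=G2=1 G2=0(const) G3=1(const) -> 0101
Step 2: G0=NOT G2=NOT 0=1 G1=G2=0 G2=0(const) G3=1(const) -> 1001
Step 3: G0=NOT G2=NOT 0=1 G1=G2=0 G2=0(const) G3=1(const) -> 1001
Step 4: G0=NOT G2=NOT 0=1 G1=G2=0 G2=0(const) G3=1(const) -> 1001
Step 5: G0=NOT G2=NOT 0=1 G1=G2=0 G2=0(const) G3=1(const) -> 1001
Step 6: G0=NOT G2=NOT 0=1 G1=G2=0 G2=0(const) G3=1(const) -> 1001
Step 7: G0=NOT G2=NOT 0=1 G1=G2=0 G2=0(const) G3=1(const) -> 1001

1001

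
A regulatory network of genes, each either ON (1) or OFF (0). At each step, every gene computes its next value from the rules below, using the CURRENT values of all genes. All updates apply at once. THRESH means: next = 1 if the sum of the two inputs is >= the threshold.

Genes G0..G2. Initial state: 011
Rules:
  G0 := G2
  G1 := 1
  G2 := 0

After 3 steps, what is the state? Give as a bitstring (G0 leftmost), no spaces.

Step 1: G0=G2=1 G1=1(const) G2=0(const) -> 110
Step 2: G0=G2=0 G1=1(const) G2=0(const) -> 010
Step 3: G0=G2=0 G1=1(const) G2=0(const) -> 010

010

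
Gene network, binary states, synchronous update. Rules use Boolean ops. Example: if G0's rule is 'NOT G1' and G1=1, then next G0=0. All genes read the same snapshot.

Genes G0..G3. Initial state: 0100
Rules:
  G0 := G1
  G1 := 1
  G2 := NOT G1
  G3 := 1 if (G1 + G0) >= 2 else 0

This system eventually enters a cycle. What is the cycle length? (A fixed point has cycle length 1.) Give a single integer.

Step 0: 0100
Step 1: G0=G1=1 G1=1(const) G2=NOT G1=NOT 1=0 G3=(1+0>=2)=0 -> 1100
Step 2: G0=G1=1 G1=1(const) G2=NOT G1=NOT 1=0 G3=(1+1>=2)=1 -> 1101
Step 3: G0=G1=1 G1=1(const) G2=NOT G1=NOT 1=0 G3=(1+1>=2)=1 -> 1101
State from step 3 equals state from step 2 -> cycle length 1

Answer: 1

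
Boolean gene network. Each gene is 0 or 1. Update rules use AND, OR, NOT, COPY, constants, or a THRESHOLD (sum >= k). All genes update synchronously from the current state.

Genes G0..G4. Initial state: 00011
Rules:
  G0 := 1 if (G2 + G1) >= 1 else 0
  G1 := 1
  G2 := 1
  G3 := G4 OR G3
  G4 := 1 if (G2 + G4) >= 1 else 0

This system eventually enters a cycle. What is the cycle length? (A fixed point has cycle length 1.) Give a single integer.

Step 0: 00011
Step 1: G0=(0+0>=1)=0 G1=1(const) G2=1(const) G3=G4|G3=1|1=1 G4=(0+1>=1)=1 -> 01111
Step 2: G0=(1+1>=1)=1 G1=1(const) G2=1(const) G3=G4|G3=1|1=1 G4=(1+1>=1)=1 -> 11111
Step 3: G0=(1+1>=1)=1 G1=1(const) G2=1(const) G3=G4|G3=1|1=1 G4=(1+1>=1)=1 -> 11111
State from step 3 equals state from step 2 -> cycle length 1

Answer: 1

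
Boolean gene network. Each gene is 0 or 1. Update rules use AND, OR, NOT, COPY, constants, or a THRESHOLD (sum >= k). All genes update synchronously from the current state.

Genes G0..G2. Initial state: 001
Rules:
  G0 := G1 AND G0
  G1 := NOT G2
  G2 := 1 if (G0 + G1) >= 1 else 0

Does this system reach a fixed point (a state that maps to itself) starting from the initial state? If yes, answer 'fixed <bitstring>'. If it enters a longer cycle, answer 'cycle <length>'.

Step 0: 001
Step 1: G0=G1&G0=0&0=0 G1=NOT G2=NOT 1=0 G2=(0+0>=1)=0 -> 000
Step 2: G0=G1&G0=0&0=0 G1=NOT G2=NOT 0=1 G2=(0+0>=1)=0 -> 010
Step 3: G0=G1&G0=1&0=0 G1=NOT G2=NOT 0=1 G2=(0+1>=1)=1 -> 011
Step 4: G0=G1&G0=1&0=0 G1=NOT G2=NOT 1=0 G2=(0+1>=1)=1 -> 001
Cycle of length 4 starting at step 0 -> no fixed point

Answer: cycle 4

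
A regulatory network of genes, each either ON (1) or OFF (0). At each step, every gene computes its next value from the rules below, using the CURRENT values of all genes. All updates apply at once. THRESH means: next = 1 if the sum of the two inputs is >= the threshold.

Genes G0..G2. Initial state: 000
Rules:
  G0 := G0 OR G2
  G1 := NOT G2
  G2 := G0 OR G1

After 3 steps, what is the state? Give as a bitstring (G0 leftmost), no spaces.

Step 1: G0=G0|G2=0|0=0 G1=NOT G2=NOT 0=1 G2=G0|G1=0|0=0 -> 010
Step 2: G0=G0|G2=0|0=0 G1=NOT G2=NOT 0=1 G2=G0|G1=0|1=1 -> 011
Step 3: G0=G0|G2=0|1=1 G1=NOT G2=NOT 1=0 G2=G0|G1=0|1=1 -> 101

101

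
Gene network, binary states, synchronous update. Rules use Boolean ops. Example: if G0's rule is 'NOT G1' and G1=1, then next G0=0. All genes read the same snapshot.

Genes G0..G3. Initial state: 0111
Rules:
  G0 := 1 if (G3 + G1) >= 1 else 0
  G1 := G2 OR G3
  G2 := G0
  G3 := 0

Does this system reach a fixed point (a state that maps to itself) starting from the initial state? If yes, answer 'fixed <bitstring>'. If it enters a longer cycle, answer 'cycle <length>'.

Answer: cycle 3

Derivation:
Step 0: 0111
Step 1: G0=(1+1>=1)=1 G1=G2|G3=1|1=1 G2=G0=0 G3=0(const) -> 1100
Step 2: G0=(0+1>=1)=1 G1=G2|G3=0|0=0 G2=G0=1 G3=0(const) -> 1010
Step 3: G0=(0+0>=1)=0 G1=G2|G3=1|0=1 G2=G0=1 G3=0(const) -> 0110
Step 4: G0=(0+1>=1)=1 G1=G2|G3=1|0=1 G2=G0=0 G3=0(const) -> 1100
Cycle of length 3 starting at step 1 -> no fixed point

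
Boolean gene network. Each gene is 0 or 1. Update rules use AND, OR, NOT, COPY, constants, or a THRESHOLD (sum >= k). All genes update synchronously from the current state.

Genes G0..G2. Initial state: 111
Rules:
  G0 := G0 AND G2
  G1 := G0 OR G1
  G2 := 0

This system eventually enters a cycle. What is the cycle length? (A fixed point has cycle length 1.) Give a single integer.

Answer: 1

Derivation:
Step 0: 111
Step 1: G0=G0&G2=1&1=1 G1=G0|G1=1|1=1 G2=0(const) -> 110
Step 2: G0=G0&G2=1&0=0 G1=G0|G1=1|1=1 G2=0(const) -> 010
Step 3: G0=G0&G2=0&0=0 G1=G0|G1=0|1=1 G2=0(const) -> 010
State from step 3 equals state from step 2 -> cycle length 1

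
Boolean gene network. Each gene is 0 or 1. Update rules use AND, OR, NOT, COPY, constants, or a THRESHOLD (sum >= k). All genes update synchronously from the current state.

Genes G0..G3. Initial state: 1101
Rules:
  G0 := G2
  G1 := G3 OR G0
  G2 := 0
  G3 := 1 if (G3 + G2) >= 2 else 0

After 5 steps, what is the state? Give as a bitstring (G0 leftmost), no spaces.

Step 1: G0=G2=0 G1=G3|G0=1|1=1 G2=0(const) G3=(1+0>=2)=0 -> 0100
Step 2: G0=G2=0 G1=G3|G0=0|0=0 G2=0(const) G3=(0+0>=2)=0 -> 0000
Step 3: G0=G2=0 G1=G3|G0=0|0=0 G2=0(const) G3=(0+0>=2)=0 -> 0000
Step 4: G0=G2=0 G1=G3|G0=0|0=0 G2=0(const) G3=(0+0>=2)=0 -> 0000
Step 5: G0=G2=0 G1=G3|G0=0|0=0 G2=0(const) G3=(0+0>=2)=0 -> 0000

0000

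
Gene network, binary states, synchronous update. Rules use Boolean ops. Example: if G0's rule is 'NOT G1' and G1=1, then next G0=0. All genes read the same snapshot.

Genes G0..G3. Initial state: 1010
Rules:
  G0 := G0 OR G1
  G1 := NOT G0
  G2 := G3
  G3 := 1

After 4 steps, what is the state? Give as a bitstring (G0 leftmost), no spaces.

Step 1: G0=G0|G1=1|0=1 G1=NOT G0=NOT 1=0 G2=G3=0 G3=1(const) -> 1001
Step 2: G0=G0|G1=1|0=1 G1=NOT G0=NOT 1=0 G2=G3=1 G3=1(const) -> 1011
Step 3: G0=G0|G1=1|0=1 G1=NOT G0=NOT 1=0 G2=G3=1 G3=1(const) -> 1011
Step 4: G0=G0|G1=1|0=1 G1=NOT G0=NOT 1=0 G2=G3=1 G3=1(const) -> 1011

1011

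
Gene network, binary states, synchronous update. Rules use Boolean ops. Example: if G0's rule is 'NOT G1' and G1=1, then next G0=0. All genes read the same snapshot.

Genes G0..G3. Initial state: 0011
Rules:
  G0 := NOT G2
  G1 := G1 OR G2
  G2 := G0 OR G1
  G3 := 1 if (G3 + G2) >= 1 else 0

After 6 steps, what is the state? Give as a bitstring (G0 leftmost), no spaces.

Step 1: G0=NOT G2=NOT 1=0 G1=G1|G2=0|1=1 G2=G0|G1=0|0=0 G3=(1+1>=1)=1 -> 0101
Step 2: G0=NOT G2=NOT 0=1 G1=G1|G2=1|0=1 G2=G0|G1=0|1=1 G3=(1+0>=1)=1 -> 1111
Step 3: G0=NOT G2=NOT 1=0 G1=G1|G2=1|1=1 G2=G0|G1=1|1=1 G3=(1+1>=1)=1 -> 0111
Step 4: G0=NOT G2=NOT 1=0 G1=G1|G2=1|1=1 G2=G0|G1=0|1=1 G3=(1+1>=1)=1 -> 0111
Step 5: G0=NOT G2=NOT 1=0 G1=G1|G2=1|1=1 G2=G0|G1=0|1=1 G3=(1+1>=1)=1 -> 0111
Step 6: G0=NOT G2=NOT 1=0 G1=G1|G2=1|1=1 G2=G0|G1=0|1=1 G3=(1+1>=1)=1 -> 0111

0111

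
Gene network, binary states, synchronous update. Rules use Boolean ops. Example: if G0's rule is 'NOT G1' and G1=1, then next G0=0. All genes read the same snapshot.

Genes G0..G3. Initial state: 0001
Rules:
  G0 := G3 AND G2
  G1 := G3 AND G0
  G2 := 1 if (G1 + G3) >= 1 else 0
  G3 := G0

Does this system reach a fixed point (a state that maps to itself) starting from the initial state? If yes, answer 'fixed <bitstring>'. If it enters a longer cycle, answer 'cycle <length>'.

Answer: fixed 0000

Derivation:
Step 0: 0001
Step 1: G0=G3&G2=1&0=0 G1=G3&G0=1&0=0 G2=(0+1>=1)=1 G3=G0=0 -> 0010
Step 2: G0=G3&G2=0&1=0 G1=G3&G0=0&0=0 G2=(0+0>=1)=0 G3=G0=0 -> 0000
Step 3: G0=G3&G2=0&0=0 G1=G3&G0=0&0=0 G2=(0+0>=1)=0 G3=G0=0 -> 0000
Fixed point reached at step 2: 0000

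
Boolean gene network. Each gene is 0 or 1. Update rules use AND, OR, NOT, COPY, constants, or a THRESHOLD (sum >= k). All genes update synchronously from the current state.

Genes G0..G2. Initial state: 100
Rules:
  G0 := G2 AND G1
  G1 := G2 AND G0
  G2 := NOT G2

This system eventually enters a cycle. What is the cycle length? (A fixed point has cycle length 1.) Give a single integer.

Step 0: 100
Step 1: G0=G2&G1=0&0=0 G1=G2&G0=0&1=0 G2=NOT G2=NOT 0=1 -> 001
Step 2: G0=G2&G1=1&0=0 G1=G2&G0=1&0=0 G2=NOT G2=NOT 1=0 -> 000
Step 3: G0=G2&G1=0&0=0 G1=G2&G0=0&0=0 G2=NOT G2=NOT 0=1 -> 001
State from step 3 equals state from step 1 -> cycle length 2

Answer: 2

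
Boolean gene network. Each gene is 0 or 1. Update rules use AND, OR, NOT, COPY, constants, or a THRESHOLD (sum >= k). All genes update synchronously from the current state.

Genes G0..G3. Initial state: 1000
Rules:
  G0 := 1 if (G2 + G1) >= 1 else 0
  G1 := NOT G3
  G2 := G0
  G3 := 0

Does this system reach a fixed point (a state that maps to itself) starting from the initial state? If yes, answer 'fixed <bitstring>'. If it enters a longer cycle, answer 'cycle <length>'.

Step 0: 1000
Step 1: G0=(0+0>=1)=0 G1=NOT G3=NOT 0=1 G2=G0=1 G3=0(const) -> 0110
Step 2: G0=(1+1>=1)=1 G1=NOT G3=NOT 0=1 G2=G0=0 G3=0(const) -> 1100
Step 3: G0=(0+1>=1)=1 G1=NOT G3=NOT 0=1 G2=G0=1 G3=0(const) -> 1110
Step 4: G0=(1+1>=1)=1 G1=NOT G3=NOT 0=1 G2=G0=1 G3=0(const) -> 1110
Fixed point reached at step 3: 1110

Answer: fixed 1110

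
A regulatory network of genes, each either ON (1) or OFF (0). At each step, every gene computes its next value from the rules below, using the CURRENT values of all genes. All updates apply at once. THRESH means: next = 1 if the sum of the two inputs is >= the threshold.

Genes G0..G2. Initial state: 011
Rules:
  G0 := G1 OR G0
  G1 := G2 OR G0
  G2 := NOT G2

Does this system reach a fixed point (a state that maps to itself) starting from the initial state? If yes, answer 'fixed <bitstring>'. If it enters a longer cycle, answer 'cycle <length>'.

Answer: cycle 2

Derivation:
Step 0: 011
Step 1: G0=G1|G0=1|0=1 G1=G2|G0=1|0=1 G2=NOT G2=NOT 1=0 -> 110
Step 2: G0=G1|G0=1|1=1 G1=G2|G0=0|1=1 G2=NOT G2=NOT 0=1 -> 111
Step 3: G0=G1|G0=1|1=1 G1=G2|G0=1|1=1 G2=NOT G2=NOT 1=0 -> 110
Cycle of length 2 starting at step 1 -> no fixed point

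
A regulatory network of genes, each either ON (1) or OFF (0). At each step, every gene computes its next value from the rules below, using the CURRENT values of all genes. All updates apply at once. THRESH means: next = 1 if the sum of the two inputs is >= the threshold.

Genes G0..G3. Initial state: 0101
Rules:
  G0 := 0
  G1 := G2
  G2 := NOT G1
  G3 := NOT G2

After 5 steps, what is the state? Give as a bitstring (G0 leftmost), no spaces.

Step 1: G0=0(const) G1=G2=0 G2=NOT G1=NOT 1=0 G3=NOT G2=NOT 0=1 -> 0001
Step 2: G0=0(const) G1=G2=0 G2=NOT G1=NOT 0=1 G3=NOT G2=NOT 0=1 -> 0011
Step 3: G0=0(const) G1=G2=1 G2=NOT G1=NOT 0=1 G3=NOT G2=NOT 1=0 -> 0110
Step 4: G0=0(const) G1=G2=1 G2=NOT G1=NOT 1=0 G3=NOT G2=NOT 1=0 -> 0100
Step 5: G0=0(const) G1=G2=0 G2=NOT G1=NOT 1=0 G3=NOT G2=NOT 0=1 -> 0001

0001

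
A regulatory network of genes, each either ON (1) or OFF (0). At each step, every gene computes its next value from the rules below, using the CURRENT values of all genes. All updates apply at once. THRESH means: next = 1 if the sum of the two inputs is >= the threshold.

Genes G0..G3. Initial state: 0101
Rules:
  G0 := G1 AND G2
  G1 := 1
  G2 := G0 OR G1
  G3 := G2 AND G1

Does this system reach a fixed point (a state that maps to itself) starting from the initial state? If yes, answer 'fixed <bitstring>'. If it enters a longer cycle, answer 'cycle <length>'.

Answer: fixed 1111

Derivation:
Step 0: 0101
Step 1: G0=G1&G2=1&0=0 G1=1(const) G2=G0|G1=0|1=1 G3=G2&G1=0&1=0 -> 0110
Step 2: G0=G1&G2=1&1=1 G1=1(const) G2=G0|G1=0|1=1 G3=G2&G1=1&1=1 -> 1111
Step 3: G0=G1&G2=1&1=1 G1=1(const) G2=G0|G1=1|1=1 G3=G2&G1=1&1=1 -> 1111
Fixed point reached at step 2: 1111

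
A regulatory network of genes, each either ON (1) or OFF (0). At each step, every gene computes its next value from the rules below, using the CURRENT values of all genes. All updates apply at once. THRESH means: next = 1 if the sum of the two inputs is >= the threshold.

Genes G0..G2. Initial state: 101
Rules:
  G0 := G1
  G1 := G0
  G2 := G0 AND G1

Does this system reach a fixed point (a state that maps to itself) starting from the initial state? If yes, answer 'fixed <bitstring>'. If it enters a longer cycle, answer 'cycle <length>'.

Step 0: 101
Step 1: G0=G1=0 G1=G0=1 G2=G0&G1=1&0=0 -> 010
Step 2: G0=G1=1 G1=G0=0 G2=G0&G1=0&1=0 -> 100
Step 3: G0=G1=0 G1=G0=1 G2=G0&G1=1&0=0 -> 010
Cycle of length 2 starting at step 1 -> no fixed point

Answer: cycle 2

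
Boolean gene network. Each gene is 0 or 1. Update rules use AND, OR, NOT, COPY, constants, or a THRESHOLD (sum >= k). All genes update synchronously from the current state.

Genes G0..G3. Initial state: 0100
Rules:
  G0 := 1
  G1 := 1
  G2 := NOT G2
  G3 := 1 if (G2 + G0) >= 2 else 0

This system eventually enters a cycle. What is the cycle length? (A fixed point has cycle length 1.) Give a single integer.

Answer: 2

Derivation:
Step 0: 0100
Step 1: G0=1(const) G1=1(const) G2=NOT G2=NOT 0=1 G3=(0+0>=2)=0 -> 1110
Step 2: G0=1(const) G1=1(const) G2=NOT G2=NOT 1=0 G3=(1+1>=2)=1 -> 1101
Step 3: G0=1(const) G1=1(const) G2=NOT G2=NOT 0=1 G3=(0+1>=2)=0 -> 1110
State from step 3 equals state from step 1 -> cycle length 2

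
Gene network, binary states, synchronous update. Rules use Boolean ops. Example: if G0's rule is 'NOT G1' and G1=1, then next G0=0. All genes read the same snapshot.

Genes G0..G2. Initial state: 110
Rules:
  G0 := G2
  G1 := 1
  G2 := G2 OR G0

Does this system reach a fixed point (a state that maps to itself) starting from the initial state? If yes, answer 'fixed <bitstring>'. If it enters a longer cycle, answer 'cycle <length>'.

Answer: fixed 111

Derivation:
Step 0: 110
Step 1: G0=G2=0 G1=1(const) G2=G2|G0=0|1=1 -> 011
Step 2: G0=G2=1 G1=1(const) G2=G2|G0=1|0=1 -> 111
Step 3: G0=G2=1 G1=1(const) G2=G2|G0=1|1=1 -> 111
Fixed point reached at step 2: 111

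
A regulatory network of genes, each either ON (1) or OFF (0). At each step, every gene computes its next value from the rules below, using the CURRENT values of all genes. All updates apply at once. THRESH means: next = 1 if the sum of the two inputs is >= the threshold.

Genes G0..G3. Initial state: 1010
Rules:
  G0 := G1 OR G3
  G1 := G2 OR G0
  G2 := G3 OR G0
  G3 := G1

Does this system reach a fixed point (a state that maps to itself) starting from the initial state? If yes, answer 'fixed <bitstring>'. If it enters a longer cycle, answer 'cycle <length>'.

Answer: fixed 1111

Derivation:
Step 0: 1010
Step 1: G0=G1|G3=0|0=0 G1=G2|G0=1|1=1 G2=G3|G0=0|1=1 G3=G1=0 -> 0110
Step 2: G0=G1|G3=1|0=1 G1=G2|G0=1|0=1 G2=G3|G0=0|0=0 G3=G1=1 -> 1101
Step 3: G0=G1|G3=1|1=1 G1=G2|G0=0|1=1 G2=G3|G0=1|1=1 G3=G1=1 -> 1111
Step 4: G0=G1|G3=1|1=1 G1=G2|G0=1|1=1 G2=G3|G0=1|1=1 G3=G1=1 -> 1111
Fixed point reached at step 3: 1111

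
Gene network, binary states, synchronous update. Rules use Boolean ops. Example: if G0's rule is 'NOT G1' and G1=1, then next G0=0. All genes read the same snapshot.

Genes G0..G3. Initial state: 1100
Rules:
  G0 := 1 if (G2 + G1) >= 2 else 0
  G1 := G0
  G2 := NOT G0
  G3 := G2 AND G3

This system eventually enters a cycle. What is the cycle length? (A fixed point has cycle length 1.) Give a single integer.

Step 0: 1100
Step 1: G0=(0+1>=2)=0 G1=G0=1 G2=NOT G0=NOT 1=0 G3=G2&G3=0&0=0 -> 0100
Step 2: G0=(0+1>=2)=0 G1=G0=0 G2=NOT G0=NOT 0=1 G3=G2&G3=0&0=0 -> 0010
Step 3: G0=(1+0>=2)=0 G1=G0=0 G2=NOT G0=NOT 0=1 G3=G2&G3=1&0=0 -> 0010
State from step 3 equals state from step 2 -> cycle length 1

Answer: 1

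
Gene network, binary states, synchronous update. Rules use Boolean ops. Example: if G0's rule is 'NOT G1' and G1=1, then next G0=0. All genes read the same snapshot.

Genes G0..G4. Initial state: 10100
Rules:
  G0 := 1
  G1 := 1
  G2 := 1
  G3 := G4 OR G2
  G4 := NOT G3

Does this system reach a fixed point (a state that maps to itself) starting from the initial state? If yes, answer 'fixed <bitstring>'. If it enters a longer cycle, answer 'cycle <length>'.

Answer: fixed 11110

Derivation:
Step 0: 10100
Step 1: G0=1(const) G1=1(const) G2=1(const) G3=G4|G2=0|1=1 G4=NOT G3=NOT 0=1 -> 11111
Step 2: G0=1(const) G1=1(const) G2=1(const) G3=G4|G2=1|1=1 G4=NOT G3=NOT 1=0 -> 11110
Step 3: G0=1(const) G1=1(const) G2=1(const) G3=G4|G2=0|1=1 G4=NOT G3=NOT 1=0 -> 11110
Fixed point reached at step 2: 11110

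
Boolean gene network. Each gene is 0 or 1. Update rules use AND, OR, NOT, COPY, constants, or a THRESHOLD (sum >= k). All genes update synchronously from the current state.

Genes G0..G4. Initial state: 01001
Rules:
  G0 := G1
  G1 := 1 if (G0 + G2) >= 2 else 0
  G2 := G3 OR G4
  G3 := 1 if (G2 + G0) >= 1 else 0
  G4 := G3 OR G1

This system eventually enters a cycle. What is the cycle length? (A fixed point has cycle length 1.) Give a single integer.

Step 0: 01001
Step 1: G0=G1=1 G1=(0+0>=2)=0 G2=G3|G4=0|1=1 G3=(0+0>=1)=0 G4=G3|G1=0|1=1 -> 10101
Step 2: G0=G1=0 G1=(1+1>=2)=1 G2=G3|G4=0|1=1 G3=(1+1>=1)=1 G4=G3|G1=0|0=0 -> 01110
Step 3: G0=G1=1 G1=(0+1>=2)=0 G2=G3|G4=1|0=1 G3=(1+0>=1)=1 G4=G3|G1=1|1=1 -> 10111
Step 4: G0=G1=0 G1=(1+1>=2)=1 G2=G3|G4=1|1=1 G3=(1+1>=1)=1 G4=G3|G1=1|0=1 -> 01111
Step 5: G0=G1=1 G1=(0+1>=2)=0 G2=G3|G4=1|1=1 G3=(1+0>=1)=1 G4=G3|G1=1|1=1 -> 10111
State from step 5 equals state from step 3 -> cycle length 2

Answer: 2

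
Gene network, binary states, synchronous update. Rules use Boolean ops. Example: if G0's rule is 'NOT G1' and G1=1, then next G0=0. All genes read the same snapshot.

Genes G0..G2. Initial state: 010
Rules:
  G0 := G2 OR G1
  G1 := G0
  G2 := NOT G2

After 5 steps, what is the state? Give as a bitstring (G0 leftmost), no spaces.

Step 1: G0=G2|G1=0|1=1 G1=G0=0 G2=NOT G2=NOT 0=1 -> 101
Step 2: G0=G2|G1=1|0=1 G1=G0=1 G2=NOT G2=NOT 1=0 -> 110
Step 3: G0=G2|G1=0|1=1 G1=G0=1 G2=NOT G2=NOT 0=1 -> 111
Step 4: G0=G2|G1=1|1=1 G1=G0=1 G2=NOT G2=NOT 1=0 -> 110
Step 5: G0=G2|G1=0|1=1 G1=G0=1 G2=NOT G2=NOT 0=1 -> 111

111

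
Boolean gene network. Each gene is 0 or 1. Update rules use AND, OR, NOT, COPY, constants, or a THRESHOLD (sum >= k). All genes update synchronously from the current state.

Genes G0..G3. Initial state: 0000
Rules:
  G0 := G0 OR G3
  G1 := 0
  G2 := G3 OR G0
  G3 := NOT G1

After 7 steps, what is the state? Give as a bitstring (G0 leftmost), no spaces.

Step 1: G0=G0|G3=0|0=0 G1=0(const) G2=G3|G0=0|0=0 G3=NOT G1=NOT 0=1 -> 0001
Step 2: G0=G0|G3=0|1=1 G1=0(const) G2=G3|G0=1|0=1 G3=NOT G1=NOT 0=1 -> 1011
Step 3: G0=G0|G3=1|1=1 G1=0(const) G2=G3|G0=1|1=1 G3=NOT G1=NOT 0=1 -> 1011
Step 4: G0=G0|G3=1|1=1 G1=0(const) G2=G3|G0=1|1=1 G3=NOT G1=NOT 0=1 -> 1011
Step 5: G0=G0|G3=1|1=1 G1=0(const) G2=G3|G0=1|1=1 G3=NOT G1=NOT 0=1 -> 1011
Step 6: G0=G0|G3=1|1=1 G1=0(const) G2=G3|G0=1|1=1 G3=NOT G1=NOT 0=1 -> 1011
Step 7: G0=G0|G3=1|1=1 G1=0(const) G2=G3|G0=1|1=1 G3=NOT G1=NOT 0=1 -> 1011

1011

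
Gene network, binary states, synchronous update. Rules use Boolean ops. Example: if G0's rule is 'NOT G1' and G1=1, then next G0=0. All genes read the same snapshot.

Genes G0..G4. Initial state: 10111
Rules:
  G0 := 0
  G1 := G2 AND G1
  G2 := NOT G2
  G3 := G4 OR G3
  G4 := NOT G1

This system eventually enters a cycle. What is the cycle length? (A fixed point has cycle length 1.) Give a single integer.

Step 0: 10111
Step 1: G0=0(const) G1=G2&G1=1&0=0 G2=NOT G2=NOT 1=0 G3=G4|G3=1|1=1 G4=NOT G1=NOT 0=1 -> 00011
Step 2: G0=0(const) G1=G2&G1=0&0=0 G2=NOT G2=NOT 0=1 G3=G4|G3=1|1=1 G4=NOT G1=NOT 0=1 -> 00111
Step 3: G0=0(const) G1=G2&G1=1&0=0 G2=NOT G2=NOT 1=0 G3=G4|G3=1|1=1 G4=NOT G1=NOT 0=1 -> 00011
State from step 3 equals state from step 1 -> cycle length 2

Answer: 2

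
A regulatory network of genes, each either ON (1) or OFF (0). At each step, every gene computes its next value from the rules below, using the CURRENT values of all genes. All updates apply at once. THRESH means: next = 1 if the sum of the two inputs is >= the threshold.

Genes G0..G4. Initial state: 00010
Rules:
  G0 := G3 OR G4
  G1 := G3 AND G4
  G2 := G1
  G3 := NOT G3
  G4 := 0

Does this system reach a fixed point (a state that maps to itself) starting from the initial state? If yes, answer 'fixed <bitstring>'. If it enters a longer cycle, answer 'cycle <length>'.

Step 0: 00010
Step 1: G0=G3|G4=1|0=1 G1=G3&G4=1&0=0 G2=G1=0 G3=NOT G3=NOT 1=0 G4=0(const) -> 10000
Step 2: G0=G3|G4=0|0=0 G1=G3&G4=0&0=0 G2=G1=0 G3=NOT G3=NOT 0=1 G4=0(const) -> 00010
Cycle of length 2 starting at step 0 -> no fixed point

Answer: cycle 2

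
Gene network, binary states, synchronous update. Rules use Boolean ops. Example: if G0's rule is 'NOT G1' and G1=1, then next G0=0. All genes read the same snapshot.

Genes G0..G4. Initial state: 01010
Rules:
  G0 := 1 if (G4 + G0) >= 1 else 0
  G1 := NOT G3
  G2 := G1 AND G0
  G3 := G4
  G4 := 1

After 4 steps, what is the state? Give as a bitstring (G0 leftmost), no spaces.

Step 1: G0=(0+0>=1)=0 G1=NOT G3=NOT 1=0 G2=G1&G0=1&0=0 G3=G4=0 G4=1(const) -> 00001
Step 2: G0=(1+0>=1)=1 G1=NOT G3=NOT 0=1 G2=G1&G0=0&0=0 G3=G4=1 G4=1(const) -> 11011
Step 3: G0=(1+1>=1)=1 G1=NOT G3=NOT 1=0 G2=G1&G0=1&1=1 G3=G4=1 G4=1(const) -> 10111
Step 4: G0=(1+1>=1)=1 G1=NOT G3=NOT 1=0 G2=G1&G0=0&1=0 G3=G4=1 G4=1(const) -> 10011

10011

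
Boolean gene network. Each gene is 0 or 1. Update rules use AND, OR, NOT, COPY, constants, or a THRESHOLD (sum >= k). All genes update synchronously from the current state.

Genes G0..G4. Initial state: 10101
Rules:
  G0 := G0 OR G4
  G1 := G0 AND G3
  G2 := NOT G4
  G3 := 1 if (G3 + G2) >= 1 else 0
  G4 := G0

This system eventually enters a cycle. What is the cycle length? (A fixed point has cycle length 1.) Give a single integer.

Step 0: 10101
Step 1: G0=G0|G4=1|1=1 G1=G0&G3=1&0=0 G2=NOT G4=NOT 1=0 G3=(0+1>=1)=1 G4=G0=1 -> 10011
Step 2: G0=G0|G4=1|1=1 G1=G0&G3=1&1=1 G2=NOT G4=NOT 1=0 G3=(1+0>=1)=1 G4=G0=1 -> 11011
Step 3: G0=G0|G4=1|1=1 G1=G0&G3=1&1=1 G2=NOT G4=NOT 1=0 G3=(1+0>=1)=1 G4=G0=1 -> 11011
State from step 3 equals state from step 2 -> cycle length 1

Answer: 1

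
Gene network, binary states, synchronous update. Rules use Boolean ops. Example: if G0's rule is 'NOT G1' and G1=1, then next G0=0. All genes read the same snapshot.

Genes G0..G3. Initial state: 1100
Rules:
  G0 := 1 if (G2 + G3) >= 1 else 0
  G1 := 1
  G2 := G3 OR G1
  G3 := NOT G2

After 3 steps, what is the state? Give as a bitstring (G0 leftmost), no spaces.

Step 1: G0=(0+0>=1)=0 G1=1(const) G2=G3|G1=0|1=1 G3=NOT G2=NOT 0=1 -> 0111
Step 2: G0=(1+1>=1)=1 G1=1(const) G2=G3|G1=1|1=1 G3=NOT G2=NOT 1=0 -> 1110
Step 3: G0=(1+0>=1)=1 G1=1(const) G2=G3|G1=0|1=1 G3=NOT G2=NOT 1=0 -> 1110

1110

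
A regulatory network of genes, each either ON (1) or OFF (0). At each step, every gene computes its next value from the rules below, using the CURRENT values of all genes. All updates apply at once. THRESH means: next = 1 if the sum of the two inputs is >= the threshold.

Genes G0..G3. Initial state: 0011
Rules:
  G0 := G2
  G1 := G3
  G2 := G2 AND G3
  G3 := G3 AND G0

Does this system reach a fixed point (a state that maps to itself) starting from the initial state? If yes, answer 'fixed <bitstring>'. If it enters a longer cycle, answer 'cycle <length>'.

Answer: fixed 0000

Derivation:
Step 0: 0011
Step 1: G0=G2=1 G1=G3=1 G2=G2&G3=1&1=1 G3=G3&G0=1&0=0 -> 1110
Step 2: G0=G2=1 G1=G3=0 G2=G2&G3=1&0=0 G3=G3&G0=0&1=0 -> 1000
Step 3: G0=G2=0 G1=G3=0 G2=G2&G3=0&0=0 G3=G3&G0=0&1=0 -> 0000
Step 4: G0=G2=0 G1=G3=0 G2=G2&G3=0&0=0 G3=G3&G0=0&0=0 -> 0000
Fixed point reached at step 3: 0000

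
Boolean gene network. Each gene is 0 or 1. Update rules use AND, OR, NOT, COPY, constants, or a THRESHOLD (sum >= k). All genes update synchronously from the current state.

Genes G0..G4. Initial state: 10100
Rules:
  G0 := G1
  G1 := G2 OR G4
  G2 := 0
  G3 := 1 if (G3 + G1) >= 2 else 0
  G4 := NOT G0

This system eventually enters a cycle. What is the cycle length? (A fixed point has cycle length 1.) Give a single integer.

Answer: 2

Derivation:
Step 0: 10100
Step 1: G0=G1=0 G1=G2|G4=1|0=1 G2=0(const) G3=(0+0>=2)=0 G4=NOT G0=NOT 1=0 -> 01000
Step 2: G0=G1=1 G1=G2|G4=0|0=0 G2=0(const) G3=(0+1>=2)=0 G4=NOT G0=NOT 0=1 -> 10001
Step 3: G0=G1=0 G1=G2|G4=0|1=1 G2=0(const) G3=(0+0>=2)=0 G4=NOT G0=NOT 1=0 -> 01000
State from step 3 equals state from step 1 -> cycle length 2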